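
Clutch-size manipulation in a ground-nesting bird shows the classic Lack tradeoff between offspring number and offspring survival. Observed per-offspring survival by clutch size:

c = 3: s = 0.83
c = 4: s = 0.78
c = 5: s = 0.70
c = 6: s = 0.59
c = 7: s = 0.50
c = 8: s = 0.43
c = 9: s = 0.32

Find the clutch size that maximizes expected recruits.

Expected recruits = c × s(c):
  c=3: 3 × 0.83 = 2.490
  c=4: 4 × 0.78 = 3.120
  c=5: 5 × 0.70 = 3.500
  c=6: 6 × 0.59 = 3.540
  c=7: 7 × 0.50 = 3.500
  c=8: 8 × 0.43 = 3.440
  c=9: 9 × 0.32 = 2.880
Maximum at c = 6 (3.540 recruits).

6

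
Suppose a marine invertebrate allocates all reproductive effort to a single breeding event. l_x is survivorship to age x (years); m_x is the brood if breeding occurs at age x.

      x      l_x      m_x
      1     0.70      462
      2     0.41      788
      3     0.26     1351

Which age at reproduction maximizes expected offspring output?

3

Expected offspring if breeding at age x = l_x × m_x:
  age 1: 0.70 × 462 = 323.400
  age 2: 0.41 × 788 = 323.080
  age 3: 0.26 × 1351 = 351.260
Maximum at age 3 (351.260).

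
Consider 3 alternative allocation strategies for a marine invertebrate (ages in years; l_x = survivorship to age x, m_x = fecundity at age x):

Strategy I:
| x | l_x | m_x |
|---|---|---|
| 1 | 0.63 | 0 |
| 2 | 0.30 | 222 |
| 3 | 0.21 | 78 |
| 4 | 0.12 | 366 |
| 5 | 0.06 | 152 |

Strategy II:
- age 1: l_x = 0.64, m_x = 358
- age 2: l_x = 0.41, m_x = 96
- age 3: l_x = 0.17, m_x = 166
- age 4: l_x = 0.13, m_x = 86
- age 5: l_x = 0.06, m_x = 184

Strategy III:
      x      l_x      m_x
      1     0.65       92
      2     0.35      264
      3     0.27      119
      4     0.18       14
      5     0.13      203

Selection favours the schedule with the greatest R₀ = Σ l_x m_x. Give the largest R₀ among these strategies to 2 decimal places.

Strategy I: R₀ = 0.63×0 + 0.30×222 + 0.21×78 + 0.12×366 + 0.06×152 = 136.0200
Strategy II: R₀ = 0.64×358 + 0.41×96 + 0.17×166 + 0.13×86 + 0.06×184 = 318.9200
Strategy III: R₀ = 0.65×92 + 0.35×264 + 0.27×119 + 0.18×14 + 0.13×203 = 213.2400
Highest R₀: strategy II with 318.9200.

318.92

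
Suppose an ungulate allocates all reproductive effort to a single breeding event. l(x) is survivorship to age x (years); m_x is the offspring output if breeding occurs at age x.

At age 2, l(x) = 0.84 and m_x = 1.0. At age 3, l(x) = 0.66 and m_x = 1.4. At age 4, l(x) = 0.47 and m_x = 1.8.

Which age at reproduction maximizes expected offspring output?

3

Expected offspring if breeding at age x = l(x) × m_x:
  age 2: 0.84 × 1.0 = 0.840
  age 3: 0.66 × 1.4 = 0.924
  age 4: 0.47 × 1.8 = 0.846
Maximum at age 3 (0.924).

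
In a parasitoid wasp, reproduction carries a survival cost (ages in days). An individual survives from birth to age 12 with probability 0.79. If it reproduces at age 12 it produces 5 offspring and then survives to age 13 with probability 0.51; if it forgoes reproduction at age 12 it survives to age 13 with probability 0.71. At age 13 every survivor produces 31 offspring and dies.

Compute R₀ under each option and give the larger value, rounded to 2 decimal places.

breed at age 12: R₀ = 0.79 × (5 + 0.51 × 31) = 0.79 × 20.8100 = 16.4399
delay to age 13: R₀ = 0.79 × (0.71 × 31) = 0.79 × 22.0100 = 17.3879
Higher: delay to age 13 (17.3879).

17.39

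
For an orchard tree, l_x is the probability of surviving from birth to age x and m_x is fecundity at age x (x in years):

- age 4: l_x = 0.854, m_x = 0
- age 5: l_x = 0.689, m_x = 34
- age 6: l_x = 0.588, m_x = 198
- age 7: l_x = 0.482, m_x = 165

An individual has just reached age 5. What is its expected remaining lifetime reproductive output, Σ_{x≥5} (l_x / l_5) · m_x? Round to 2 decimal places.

l_5 = 0.689. Conditional survival from age 5 to x is l_x / l_5.
  x=5: (0.689/0.689) × 34 = 34.0000
  x=6: (0.588/0.689) × 198 = 168.9753
  x=7: (0.482/0.689) × 165 = 115.4282
Sum = 34.0000 + 168.9753 + 115.4282 = 318.4035

318.40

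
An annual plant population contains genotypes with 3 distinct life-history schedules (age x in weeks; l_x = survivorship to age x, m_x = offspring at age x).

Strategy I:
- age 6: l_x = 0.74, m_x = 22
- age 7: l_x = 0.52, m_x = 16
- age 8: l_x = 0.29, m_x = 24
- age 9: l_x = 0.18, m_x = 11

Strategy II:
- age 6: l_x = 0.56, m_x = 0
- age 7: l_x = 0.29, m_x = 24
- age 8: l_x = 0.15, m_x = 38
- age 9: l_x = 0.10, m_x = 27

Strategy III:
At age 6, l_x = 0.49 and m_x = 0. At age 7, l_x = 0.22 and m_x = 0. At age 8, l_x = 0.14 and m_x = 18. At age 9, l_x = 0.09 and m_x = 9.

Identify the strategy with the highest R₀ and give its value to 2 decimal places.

33.54

Strategy I: R₀ = 0.74×22 + 0.52×16 + 0.29×24 + 0.18×11 = 33.5400
Strategy II: R₀ = 0.56×0 + 0.29×24 + 0.15×38 + 0.10×27 = 15.3600
Strategy III: R₀ = 0.49×0 + 0.22×0 + 0.14×18 + 0.09×9 = 3.3300
Highest R₀: strategy I with 33.5400.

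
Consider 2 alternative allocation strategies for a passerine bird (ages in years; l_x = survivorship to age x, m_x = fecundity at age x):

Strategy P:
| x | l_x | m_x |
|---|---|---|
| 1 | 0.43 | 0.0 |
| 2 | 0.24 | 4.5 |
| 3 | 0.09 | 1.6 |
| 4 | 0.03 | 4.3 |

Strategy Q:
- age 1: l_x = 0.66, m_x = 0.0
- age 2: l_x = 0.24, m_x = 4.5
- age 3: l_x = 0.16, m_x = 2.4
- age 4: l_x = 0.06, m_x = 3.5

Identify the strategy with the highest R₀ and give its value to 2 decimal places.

1.67

Strategy P: R₀ = 0.43×0.0 + 0.24×4.5 + 0.09×1.6 + 0.03×4.3 = 1.3530
Strategy Q: R₀ = 0.66×0.0 + 0.24×4.5 + 0.16×2.4 + 0.06×3.5 = 1.6740
Highest R₀: strategy Q with 1.6740.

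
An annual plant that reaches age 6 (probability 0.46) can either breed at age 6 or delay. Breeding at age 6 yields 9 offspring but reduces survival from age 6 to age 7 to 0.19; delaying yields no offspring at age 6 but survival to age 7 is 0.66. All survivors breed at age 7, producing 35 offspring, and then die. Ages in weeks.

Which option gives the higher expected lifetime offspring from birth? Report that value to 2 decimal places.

breed at age 6: R₀ = 0.46 × (9 + 0.19 × 35) = 0.46 × 15.6500 = 7.1990
delay to age 7: R₀ = 0.46 × (0.66 × 35) = 0.46 × 23.1000 = 10.6260
Higher: delay to age 7 (10.6260).

10.63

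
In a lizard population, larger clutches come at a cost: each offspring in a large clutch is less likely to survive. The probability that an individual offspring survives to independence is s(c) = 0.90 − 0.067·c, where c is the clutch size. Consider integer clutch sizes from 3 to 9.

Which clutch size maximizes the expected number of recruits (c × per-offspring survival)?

7

Expected recruits = c × s(c):
  c=3: 3 × 0.699 = 2.097
  c=4: 4 × 0.632 = 2.528
  c=5: 5 × 0.565 = 2.825
  c=6: 6 × 0.498 = 2.988
  c=7: 7 × 0.431 = 3.017
  c=8: 8 × 0.364 = 2.912
  c=9: 9 × 0.297 = 2.673
Maximum at c = 7 (3.017 recruits).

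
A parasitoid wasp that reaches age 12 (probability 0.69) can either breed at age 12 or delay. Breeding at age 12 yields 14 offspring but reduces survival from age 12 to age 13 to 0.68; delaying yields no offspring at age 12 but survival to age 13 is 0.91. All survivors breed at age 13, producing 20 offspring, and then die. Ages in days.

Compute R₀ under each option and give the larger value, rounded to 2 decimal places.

19.04

breed at age 12: R₀ = 0.69 × (14 + 0.68 × 20) = 0.69 × 27.6000 = 19.0440
delay to age 13: R₀ = 0.69 × (0.91 × 20) = 0.69 × 18.2000 = 12.5580
Higher: breed at age 12 (19.0440).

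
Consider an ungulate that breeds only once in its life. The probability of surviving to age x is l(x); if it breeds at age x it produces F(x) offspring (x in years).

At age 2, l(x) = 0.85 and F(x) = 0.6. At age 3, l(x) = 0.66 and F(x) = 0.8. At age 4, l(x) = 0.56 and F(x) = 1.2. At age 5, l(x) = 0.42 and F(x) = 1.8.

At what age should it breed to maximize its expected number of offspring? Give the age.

Expected offspring if breeding at age x = l(x) × F(x):
  age 2: 0.85 × 0.6 = 0.510
  age 3: 0.66 × 0.8 = 0.528
  age 4: 0.56 × 1.2 = 0.672
  age 5: 0.42 × 1.8 = 0.756
Maximum at age 5 (0.756).

5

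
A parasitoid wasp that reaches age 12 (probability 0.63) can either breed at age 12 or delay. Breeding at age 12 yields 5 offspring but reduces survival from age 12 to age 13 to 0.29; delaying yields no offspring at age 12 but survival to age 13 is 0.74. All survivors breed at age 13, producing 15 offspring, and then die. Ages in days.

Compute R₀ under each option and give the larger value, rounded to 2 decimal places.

6.99

breed at age 12: R₀ = 0.63 × (5 + 0.29 × 15) = 0.63 × 9.3500 = 5.8905
delay to age 13: R₀ = 0.63 × (0.74 × 15) = 0.63 × 11.1000 = 6.9930
Higher: delay to age 13 (6.9930).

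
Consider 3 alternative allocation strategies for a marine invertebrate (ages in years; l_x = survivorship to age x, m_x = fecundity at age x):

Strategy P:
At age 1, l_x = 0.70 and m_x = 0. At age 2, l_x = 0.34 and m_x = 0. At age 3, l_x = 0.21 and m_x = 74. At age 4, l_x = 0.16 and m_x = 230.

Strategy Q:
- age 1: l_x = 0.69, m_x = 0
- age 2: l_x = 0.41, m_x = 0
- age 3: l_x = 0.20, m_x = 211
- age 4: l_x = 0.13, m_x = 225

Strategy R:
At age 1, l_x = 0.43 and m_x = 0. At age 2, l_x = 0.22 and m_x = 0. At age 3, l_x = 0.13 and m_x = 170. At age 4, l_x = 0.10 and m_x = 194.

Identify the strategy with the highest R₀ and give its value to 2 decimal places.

71.45

Strategy P: R₀ = 0.70×0 + 0.34×0 + 0.21×74 + 0.16×230 = 52.3400
Strategy Q: R₀ = 0.69×0 + 0.41×0 + 0.20×211 + 0.13×225 = 71.4500
Strategy R: R₀ = 0.43×0 + 0.22×0 + 0.13×170 + 0.10×194 = 41.5000
Highest R₀: strategy Q with 71.4500.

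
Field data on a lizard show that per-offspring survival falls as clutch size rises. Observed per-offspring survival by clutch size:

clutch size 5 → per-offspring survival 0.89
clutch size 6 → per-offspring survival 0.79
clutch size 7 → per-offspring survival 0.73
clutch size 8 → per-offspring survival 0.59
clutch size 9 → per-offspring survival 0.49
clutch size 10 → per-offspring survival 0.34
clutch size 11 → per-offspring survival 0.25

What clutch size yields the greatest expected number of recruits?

Expected recruits = c × s(c):
  c=5: 5 × 0.89 = 4.450
  c=6: 6 × 0.79 = 4.740
  c=7: 7 × 0.73 = 5.110
  c=8: 8 × 0.59 = 4.720
  c=9: 9 × 0.49 = 4.410
  c=10: 10 × 0.34 = 3.400
  c=11: 11 × 0.25 = 2.750
Maximum at c = 7 (5.110 recruits).

7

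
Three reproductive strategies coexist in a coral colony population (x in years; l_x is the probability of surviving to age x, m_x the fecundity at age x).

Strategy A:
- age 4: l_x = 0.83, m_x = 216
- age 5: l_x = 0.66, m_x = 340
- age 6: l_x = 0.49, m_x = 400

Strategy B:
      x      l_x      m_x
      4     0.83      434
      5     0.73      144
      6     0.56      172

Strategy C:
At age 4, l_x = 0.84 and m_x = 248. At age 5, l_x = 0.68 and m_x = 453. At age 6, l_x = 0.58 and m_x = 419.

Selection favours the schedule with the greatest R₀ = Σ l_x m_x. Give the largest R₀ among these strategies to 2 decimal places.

759.38

Strategy A: R₀ = 0.83×216 + 0.66×340 + 0.49×400 = 599.6800
Strategy B: R₀ = 0.83×434 + 0.73×144 + 0.56×172 = 561.6600
Strategy C: R₀ = 0.84×248 + 0.68×453 + 0.58×419 = 759.3800
Highest R₀: strategy C with 759.3800.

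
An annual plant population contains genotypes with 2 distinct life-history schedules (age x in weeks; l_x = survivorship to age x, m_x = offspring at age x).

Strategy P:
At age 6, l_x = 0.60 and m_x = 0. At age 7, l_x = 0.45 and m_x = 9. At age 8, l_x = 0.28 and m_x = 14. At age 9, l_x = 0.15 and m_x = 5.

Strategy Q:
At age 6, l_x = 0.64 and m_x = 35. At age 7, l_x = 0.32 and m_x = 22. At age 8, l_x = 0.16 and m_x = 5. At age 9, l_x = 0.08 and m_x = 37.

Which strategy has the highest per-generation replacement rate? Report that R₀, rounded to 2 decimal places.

Strategy P: R₀ = 0.60×0 + 0.45×9 + 0.28×14 + 0.15×5 = 8.7200
Strategy Q: R₀ = 0.64×35 + 0.32×22 + 0.16×5 + 0.08×37 = 33.2000
Highest R₀: strategy Q with 33.2000.

33.20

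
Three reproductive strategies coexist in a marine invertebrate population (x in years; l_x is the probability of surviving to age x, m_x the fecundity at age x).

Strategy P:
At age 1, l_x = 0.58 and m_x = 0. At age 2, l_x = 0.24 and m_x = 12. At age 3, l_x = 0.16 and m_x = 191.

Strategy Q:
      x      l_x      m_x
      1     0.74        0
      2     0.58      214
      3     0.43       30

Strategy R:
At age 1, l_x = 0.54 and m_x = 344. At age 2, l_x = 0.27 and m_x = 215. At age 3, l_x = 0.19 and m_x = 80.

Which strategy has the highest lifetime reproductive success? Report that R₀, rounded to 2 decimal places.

Strategy P: R₀ = 0.58×0 + 0.24×12 + 0.16×191 = 33.4400
Strategy Q: R₀ = 0.74×0 + 0.58×214 + 0.43×30 = 137.0200
Strategy R: R₀ = 0.54×344 + 0.27×215 + 0.19×80 = 259.0100
Highest R₀: strategy R with 259.0100.

259.01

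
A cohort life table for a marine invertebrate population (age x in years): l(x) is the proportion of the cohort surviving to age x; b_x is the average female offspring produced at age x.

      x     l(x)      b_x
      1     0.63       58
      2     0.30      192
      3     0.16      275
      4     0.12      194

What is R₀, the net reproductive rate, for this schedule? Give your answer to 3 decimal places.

161.420

R₀ = Σ l(x) b_x:
  age 1: 0.63 × 58 = 36.5400
  age 2: 0.30 × 192 = 57.6000
  age 3: 0.16 × 275 = 44.0000
  age 4: 0.12 × 194 = 23.2800
R₀ = 36.5400 + 57.6000 + 44.0000 + 23.2800 = 161.4200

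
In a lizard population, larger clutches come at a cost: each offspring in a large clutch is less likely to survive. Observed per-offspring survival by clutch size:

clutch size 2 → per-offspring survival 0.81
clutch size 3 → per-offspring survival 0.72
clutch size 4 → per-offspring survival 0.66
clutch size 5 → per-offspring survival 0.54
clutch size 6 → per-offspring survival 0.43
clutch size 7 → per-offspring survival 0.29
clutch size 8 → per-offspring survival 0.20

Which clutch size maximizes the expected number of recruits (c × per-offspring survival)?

5

Expected recruits = c × s(c):
  c=2: 2 × 0.81 = 1.620
  c=3: 3 × 0.72 = 2.160
  c=4: 4 × 0.66 = 2.640
  c=5: 5 × 0.54 = 2.700
  c=6: 6 × 0.43 = 2.580
  c=7: 7 × 0.29 = 2.030
  c=8: 8 × 0.20 = 1.600
Maximum at c = 5 (2.700 recruits).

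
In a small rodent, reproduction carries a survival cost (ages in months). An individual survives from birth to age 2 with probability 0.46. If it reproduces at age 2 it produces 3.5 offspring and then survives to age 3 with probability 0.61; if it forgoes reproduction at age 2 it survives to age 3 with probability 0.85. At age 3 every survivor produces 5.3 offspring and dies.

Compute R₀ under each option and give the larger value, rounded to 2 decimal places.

breed at age 2: R₀ = 0.46 × (3.5 + 0.61 × 5.3) = 0.46 × 6.7330 = 3.0972
delay to age 3: R₀ = 0.46 × (0.85 × 5.3) = 0.46 × 4.5050 = 2.0723
Higher: breed at age 2 (3.0972).

3.10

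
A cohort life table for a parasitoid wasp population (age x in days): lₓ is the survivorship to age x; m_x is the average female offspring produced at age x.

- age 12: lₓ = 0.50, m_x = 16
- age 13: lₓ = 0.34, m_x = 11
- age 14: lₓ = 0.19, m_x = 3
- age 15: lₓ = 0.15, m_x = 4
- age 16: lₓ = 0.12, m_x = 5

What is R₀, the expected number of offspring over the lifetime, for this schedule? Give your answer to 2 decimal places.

R₀ = Σ lₓ m_x:
  age 12: 0.50 × 16 = 8.0000
  age 13: 0.34 × 11 = 3.7400
  age 14: 0.19 × 3 = 0.5700
  age 15: 0.15 × 4 = 0.6000
  age 16: 0.12 × 5 = 0.6000
R₀ = 8.0000 + 3.7400 + 0.5700 + 0.6000 + 0.6000 = 13.5100

13.51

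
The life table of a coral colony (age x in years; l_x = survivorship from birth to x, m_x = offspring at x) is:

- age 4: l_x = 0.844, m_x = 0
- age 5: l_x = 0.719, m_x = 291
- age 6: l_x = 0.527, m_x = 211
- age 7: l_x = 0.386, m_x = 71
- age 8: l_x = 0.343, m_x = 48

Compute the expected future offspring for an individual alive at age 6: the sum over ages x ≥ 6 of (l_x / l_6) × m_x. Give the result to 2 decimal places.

294.24

l_6 = 0.527. Conditional survival from age 6 to x is l_x / l_6.
  x=6: (0.527/0.527) × 211 = 211.0000
  x=7: (0.386/0.527) × 71 = 52.0038
  x=8: (0.343/0.527) × 48 = 31.2410
Sum = 211.0000 + 52.0038 + 31.2410 = 294.2448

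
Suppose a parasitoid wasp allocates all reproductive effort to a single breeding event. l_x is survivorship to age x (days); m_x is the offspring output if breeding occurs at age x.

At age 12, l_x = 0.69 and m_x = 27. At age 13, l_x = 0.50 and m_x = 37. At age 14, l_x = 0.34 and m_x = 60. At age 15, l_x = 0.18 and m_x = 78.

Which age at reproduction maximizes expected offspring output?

14

Expected offspring if breeding at age x = l_x × m_x:
  age 12: 0.69 × 27 = 18.630
  age 13: 0.50 × 37 = 18.500
  age 14: 0.34 × 60 = 20.400
  age 15: 0.18 × 78 = 14.040
Maximum at age 14 (20.400).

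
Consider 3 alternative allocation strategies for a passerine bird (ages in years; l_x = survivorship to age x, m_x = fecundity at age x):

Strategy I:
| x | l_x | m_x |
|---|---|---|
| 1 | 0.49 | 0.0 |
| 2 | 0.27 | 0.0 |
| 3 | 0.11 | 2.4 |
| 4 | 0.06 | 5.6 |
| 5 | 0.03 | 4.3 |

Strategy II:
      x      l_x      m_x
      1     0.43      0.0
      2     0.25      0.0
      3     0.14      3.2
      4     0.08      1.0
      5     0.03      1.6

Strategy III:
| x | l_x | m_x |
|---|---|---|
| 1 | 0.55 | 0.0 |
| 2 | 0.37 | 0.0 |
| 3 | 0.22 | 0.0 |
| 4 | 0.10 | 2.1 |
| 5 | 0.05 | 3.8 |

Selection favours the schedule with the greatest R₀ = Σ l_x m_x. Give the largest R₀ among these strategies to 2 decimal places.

Strategy I: R₀ = 0.49×0.0 + 0.27×0.0 + 0.11×2.4 + 0.06×5.6 + 0.03×4.3 = 0.7290
Strategy II: R₀ = 0.43×0.0 + 0.25×0.0 + 0.14×3.2 + 0.08×1.0 + 0.03×1.6 = 0.5760
Strategy III: R₀ = 0.55×0.0 + 0.37×0.0 + 0.22×0.0 + 0.10×2.1 + 0.05×3.8 = 0.4000
Highest R₀: strategy I with 0.7290.

0.73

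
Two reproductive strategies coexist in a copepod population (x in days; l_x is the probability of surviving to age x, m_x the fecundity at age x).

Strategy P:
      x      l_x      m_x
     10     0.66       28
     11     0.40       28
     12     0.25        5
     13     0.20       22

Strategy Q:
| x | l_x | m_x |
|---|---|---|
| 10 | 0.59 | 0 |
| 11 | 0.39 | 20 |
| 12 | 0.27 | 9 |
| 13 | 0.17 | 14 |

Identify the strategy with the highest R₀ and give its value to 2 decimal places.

Strategy P: R₀ = 0.66×28 + 0.40×28 + 0.25×5 + 0.20×22 = 35.3300
Strategy Q: R₀ = 0.59×0 + 0.39×20 + 0.27×9 + 0.17×14 = 12.6100
Highest R₀: strategy P with 35.3300.

35.33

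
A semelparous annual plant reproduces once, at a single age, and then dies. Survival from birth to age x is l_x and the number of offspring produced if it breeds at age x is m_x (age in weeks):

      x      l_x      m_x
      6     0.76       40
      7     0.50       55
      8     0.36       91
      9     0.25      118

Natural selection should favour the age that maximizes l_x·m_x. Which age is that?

Expected offspring if breeding at age x = l_x × m_x:
  age 6: 0.76 × 40 = 30.400
  age 7: 0.50 × 55 = 27.500
  age 8: 0.36 × 91 = 32.760
  age 9: 0.25 × 118 = 29.500
Maximum at age 8 (32.760).

8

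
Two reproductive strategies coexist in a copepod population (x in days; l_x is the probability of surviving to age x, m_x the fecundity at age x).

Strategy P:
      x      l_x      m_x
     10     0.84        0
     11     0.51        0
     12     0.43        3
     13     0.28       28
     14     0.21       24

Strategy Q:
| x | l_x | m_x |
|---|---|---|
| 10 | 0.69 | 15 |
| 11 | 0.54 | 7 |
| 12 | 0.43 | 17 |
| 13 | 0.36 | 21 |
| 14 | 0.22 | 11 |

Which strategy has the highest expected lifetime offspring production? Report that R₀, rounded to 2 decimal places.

Strategy P: R₀ = 0.84×0 + 0.51×0 + 0.43×3 + 0.28×28 + 0.21×24 = 14.1700
Strategy Q: R₀ = 0.69×15 + 0.54×7 + 0.43×17 + 0.36×21 + 0.22×11 = 31.4200
Highest R₀: strategy Q with 31.4200.

31.42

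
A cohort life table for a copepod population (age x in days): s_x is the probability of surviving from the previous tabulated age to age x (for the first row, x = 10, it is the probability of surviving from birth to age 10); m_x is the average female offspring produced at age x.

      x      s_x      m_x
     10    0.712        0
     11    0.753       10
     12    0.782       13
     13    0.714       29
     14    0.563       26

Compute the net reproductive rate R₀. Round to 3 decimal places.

Survivorship from birth: l_x = s_10·s_11·…·s_x.
  l_10 = 0.71200
  l_11 = 0.53614
  l_12 = 0.41926
  l_13 = 0.29935
  l_14 = 0.16853
R₀ = Σ l_x m_x:
  age 10: 0.71200 × 0 = 0.0000
  age 11: 0.53614 × 10 = 5.3614
  age 12: 0.41926 × 13 = 5.4504
  age 13: 0.29935 × 29 = 8.6812
  age 14: 0.16853 × 26 = 4.3818
R₀ = 0.0000 + 5.3614 + 5.4504 + 8.6812 + 4.3818 = 23.8747

23.875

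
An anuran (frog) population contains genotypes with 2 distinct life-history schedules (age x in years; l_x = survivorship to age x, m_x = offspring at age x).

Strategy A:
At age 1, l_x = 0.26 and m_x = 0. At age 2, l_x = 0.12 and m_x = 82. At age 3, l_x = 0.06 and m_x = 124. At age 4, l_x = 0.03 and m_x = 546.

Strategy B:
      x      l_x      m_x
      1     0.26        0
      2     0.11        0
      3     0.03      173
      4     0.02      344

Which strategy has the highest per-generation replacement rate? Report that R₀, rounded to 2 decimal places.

33.66

Strategy A: R₀ = 0.26×0 + 0.12×82 + 0.06×124 + 0.03×546 = 33.6600
Strategy B: R₀ = 0.26×0 + 0.11×0 + 0.03×173 + 0.02×344 = 12.0700
Highest R₀: strategy A with 33.6600.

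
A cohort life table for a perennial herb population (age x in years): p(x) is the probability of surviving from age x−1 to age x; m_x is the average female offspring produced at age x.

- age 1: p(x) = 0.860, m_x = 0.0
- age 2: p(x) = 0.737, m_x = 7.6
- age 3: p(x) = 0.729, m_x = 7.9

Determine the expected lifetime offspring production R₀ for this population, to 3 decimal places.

8.467

Survivorship from birth: l_x = p_1·p_2·…·p_x.
  l_1 = 0.86000
  l_2 = 0.63382
  l_3 = 0.46205
R₀ = Σ l_x m_x:
  age 1: 0.86000 × 0.0 = 0.0000
  age 2: 0.63382 × 7.6 = 4.8170
  age 3: 0.46205 × 7.9 = 3.6502
R₀ = 0.0000 + 4.8170 + 3.6502 = 8.4672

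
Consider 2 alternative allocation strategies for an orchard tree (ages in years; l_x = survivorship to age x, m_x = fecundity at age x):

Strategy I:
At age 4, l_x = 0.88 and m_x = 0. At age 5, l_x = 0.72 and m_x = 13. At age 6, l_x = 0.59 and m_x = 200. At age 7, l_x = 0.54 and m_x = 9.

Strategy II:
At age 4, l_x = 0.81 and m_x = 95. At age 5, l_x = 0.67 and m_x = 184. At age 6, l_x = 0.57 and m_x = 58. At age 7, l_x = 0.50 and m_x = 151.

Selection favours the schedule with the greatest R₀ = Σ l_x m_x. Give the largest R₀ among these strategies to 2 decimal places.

308.79

Strategy I: R₀ = 0.88×0 + 0.72×13 + 0.59×200 + 0.54×9 = 132.2200
Strategy II: R₀ = 0.81×95 + 0.67×184 + 0.57×58 + 0.50×151 = 308.7900
Highest R₀: strategy II with 308.7900.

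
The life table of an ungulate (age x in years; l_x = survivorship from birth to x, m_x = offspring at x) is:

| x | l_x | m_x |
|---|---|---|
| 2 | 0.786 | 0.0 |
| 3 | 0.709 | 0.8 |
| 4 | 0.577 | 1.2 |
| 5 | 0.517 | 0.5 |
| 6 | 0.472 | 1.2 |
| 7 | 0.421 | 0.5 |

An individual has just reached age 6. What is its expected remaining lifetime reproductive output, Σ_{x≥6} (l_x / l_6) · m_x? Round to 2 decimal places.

l_6 = 0.472. Conditional survival from age 6 to x is l_x / l_6.
  x=6: (0.472/0.472) × 1.2 = 1.2000
  x=7: (0.421/0.472) × 0.5 = 0.4460
Sum = 1.2000 + 0.4460 = 1.6460

1.65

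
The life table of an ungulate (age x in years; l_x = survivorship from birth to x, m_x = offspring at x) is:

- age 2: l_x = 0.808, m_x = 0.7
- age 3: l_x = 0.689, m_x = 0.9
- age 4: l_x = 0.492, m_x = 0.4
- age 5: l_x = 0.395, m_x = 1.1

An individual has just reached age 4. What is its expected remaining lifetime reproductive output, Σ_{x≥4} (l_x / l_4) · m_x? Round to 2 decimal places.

l_4 = 0.492. Conditional survival from age 4 to x is l_x / l_4.
  x=4: (0.492/0.492) × 0.4 = 0.4000
  x=5: (0.395/0.492) × 1.1 = 0.8831
Sum = 0.4000 + 0.8831 = 1.2831

1.28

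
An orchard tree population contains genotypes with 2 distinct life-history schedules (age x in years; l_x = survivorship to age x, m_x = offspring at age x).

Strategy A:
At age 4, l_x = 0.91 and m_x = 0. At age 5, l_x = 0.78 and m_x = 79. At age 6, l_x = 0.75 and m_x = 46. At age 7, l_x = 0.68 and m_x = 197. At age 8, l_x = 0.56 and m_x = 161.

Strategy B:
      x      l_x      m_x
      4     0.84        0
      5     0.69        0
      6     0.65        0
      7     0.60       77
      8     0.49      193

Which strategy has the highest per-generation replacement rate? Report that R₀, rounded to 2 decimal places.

Strategy A: R₀ = 0.91×0 + 0.78×79 + 0.75×46 + 0.68×197 + 0.56×161 = 320.2400
Strategy B: R₀ = 0.84×0 + 0.69×0 + 0.65×0 + 0.60×77 + 0.49×193 = 140.7700
Highest R₀: strategy A with 320.2400.

320.24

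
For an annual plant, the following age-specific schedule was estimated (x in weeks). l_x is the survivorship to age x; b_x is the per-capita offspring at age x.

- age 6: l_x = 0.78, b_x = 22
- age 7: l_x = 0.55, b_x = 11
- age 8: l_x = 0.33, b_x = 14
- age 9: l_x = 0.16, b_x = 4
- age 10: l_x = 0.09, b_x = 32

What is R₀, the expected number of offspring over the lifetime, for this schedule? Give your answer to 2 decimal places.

31.35

R₀ = Σ l_x b_x:
  age 6: 0.78 × 22 = 17.1600
  age 7: 0.55 × 11 = 6.0500
  age 8: 0.33 × 14 = 4.6200
  age 9: 0.16 × 4 = 0.6400
  age 10: 0.09 × 32 = 2.8800
R₀ = 17.1600 + 6.0500 + 4.6200 + 0.6400 + 2.8800 = 31.3500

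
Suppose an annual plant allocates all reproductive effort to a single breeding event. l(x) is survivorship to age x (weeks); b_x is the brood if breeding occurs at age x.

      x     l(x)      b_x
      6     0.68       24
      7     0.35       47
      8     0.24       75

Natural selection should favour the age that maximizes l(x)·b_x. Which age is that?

8

Expected offspring if breeding at age x = l(x) × b_x:
  age 6: 0.68 × 24 = 16.320
  age 7: 0.35 × 47 = 16.450
  age 8: 0.24 × 75 = 18.000
Maximum at age 8 (18.000).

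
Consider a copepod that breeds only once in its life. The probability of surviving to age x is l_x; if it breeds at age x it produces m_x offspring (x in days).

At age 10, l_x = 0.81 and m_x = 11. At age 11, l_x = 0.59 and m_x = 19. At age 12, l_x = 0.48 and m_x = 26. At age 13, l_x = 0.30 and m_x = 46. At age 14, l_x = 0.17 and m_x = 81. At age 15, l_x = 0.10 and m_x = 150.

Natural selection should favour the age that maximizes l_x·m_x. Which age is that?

15

Expected offspring if breeding at age x = l_x × m_x:
  age 10: 0.81 × 11 = 8.910
  age 11: 0.59 × 19 = 11.210
  age 12: 0.48 × 26 = 12.480
  age 13: 0.30 × 46 = 13.800
  age 14: 0.17 × 81 = 13.770
  age 15: 0.10 × 150 = 15.000
Maximum at age 15 (15.000).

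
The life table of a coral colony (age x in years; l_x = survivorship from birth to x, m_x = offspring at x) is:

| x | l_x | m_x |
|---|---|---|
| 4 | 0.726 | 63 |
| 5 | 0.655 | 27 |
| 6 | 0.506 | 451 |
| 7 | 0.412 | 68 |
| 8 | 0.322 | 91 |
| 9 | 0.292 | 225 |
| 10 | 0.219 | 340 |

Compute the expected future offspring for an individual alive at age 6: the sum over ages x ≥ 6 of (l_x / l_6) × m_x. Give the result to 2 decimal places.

l_6 = 0.506. Conditional survival from age 6 to x is l_x / l_6.
  x=6: (0.506/0.506) × 451 = 451.0000
  x=7: (0.412/0.506) × 68 = 55.3676
  x=8: (0.322/0.506) × 91 = 57.9091
  x=9: (0.292/0.506) × 225 = 129.8419
  x=10: (0.219/0.506) × 340 = 147.1542
Sum = 451.0000 + 55.3676 + 57.9091 + 129.8419 + 147.1542 = 841.2727

841.27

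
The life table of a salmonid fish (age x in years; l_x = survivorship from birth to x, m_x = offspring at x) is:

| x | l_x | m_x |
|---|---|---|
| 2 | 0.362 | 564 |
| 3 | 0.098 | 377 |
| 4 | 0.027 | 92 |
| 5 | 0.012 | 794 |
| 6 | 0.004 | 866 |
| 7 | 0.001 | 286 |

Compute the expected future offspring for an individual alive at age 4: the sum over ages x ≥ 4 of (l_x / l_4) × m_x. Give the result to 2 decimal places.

l_4 = 0.027. Conditional survival from age 4 to x is l_x / l_4.
  x=4: (0.027/0.027) × 92 = 92.0000
  x=5: (0.012/0.027) × 794 = 352.8889
  x=6: (0.004/0.027) × 866 = 128.2963
  x=7: (0.001/0.027) × 286 = 10.5926
Sum = 92.0000 + 352.8889 + 128.2963 + 10.5926 = 583.7778

583.78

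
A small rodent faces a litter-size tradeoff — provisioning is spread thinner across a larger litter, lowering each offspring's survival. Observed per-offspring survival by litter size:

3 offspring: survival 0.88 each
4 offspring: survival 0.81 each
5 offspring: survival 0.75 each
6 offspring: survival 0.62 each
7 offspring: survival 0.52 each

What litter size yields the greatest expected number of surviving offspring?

Expected surviving offspring = c × s(c):
  c=3: 3 × 0.88 = 2.640
  c=4: 4 × 0.81 = 3.240
  c=5: 5 × 0.75 = 3.750
  c=6: 6 × 0.62 = 3.720
  c=7: 7 × 0.52 = 3.640
Maximum at c = 5 (3.750 surviving offspring).

5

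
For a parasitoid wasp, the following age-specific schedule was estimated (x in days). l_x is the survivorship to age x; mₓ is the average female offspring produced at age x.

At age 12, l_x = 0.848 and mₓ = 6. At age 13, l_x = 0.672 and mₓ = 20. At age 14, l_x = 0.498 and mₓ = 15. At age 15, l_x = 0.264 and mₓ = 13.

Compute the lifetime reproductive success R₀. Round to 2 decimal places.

R₀ = Σ l_x mₓ:
  age 12: 0.848 × 6 = 5.0880
  age 13: 0.672 × 20 = 13.4400
  age 14: 0.498 × 15 = 7.4700
  age 15: 0.264 × 13 = 3.4320
R₀ = 5.0880 + 13.4400 + 7.4700 + 3.4320 = 29.4300

29.43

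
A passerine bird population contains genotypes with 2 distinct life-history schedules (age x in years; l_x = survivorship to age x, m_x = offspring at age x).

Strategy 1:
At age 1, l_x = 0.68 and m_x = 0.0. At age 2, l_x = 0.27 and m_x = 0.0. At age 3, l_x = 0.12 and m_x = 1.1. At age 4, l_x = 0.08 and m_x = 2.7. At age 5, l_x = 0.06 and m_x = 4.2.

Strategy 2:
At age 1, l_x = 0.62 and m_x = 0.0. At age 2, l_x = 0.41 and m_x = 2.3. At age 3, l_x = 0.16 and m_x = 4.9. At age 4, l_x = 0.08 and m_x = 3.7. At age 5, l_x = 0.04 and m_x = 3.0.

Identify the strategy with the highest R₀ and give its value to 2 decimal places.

2.14

Strategy 1: R₀ = 0.68×0.0 + 0.27×0.0 + 0.12×1.1 + 0.08×2.7 + 0.06×4.2 = 0.6000
Strategy 2: R₀ = 0.62×0.0 + 0.41×2.3 + 0.16×4.9 + 0.08×3.7 + 0.04×3.0 = 2.1430
Highest R₀: strategy 2 with 2.1430.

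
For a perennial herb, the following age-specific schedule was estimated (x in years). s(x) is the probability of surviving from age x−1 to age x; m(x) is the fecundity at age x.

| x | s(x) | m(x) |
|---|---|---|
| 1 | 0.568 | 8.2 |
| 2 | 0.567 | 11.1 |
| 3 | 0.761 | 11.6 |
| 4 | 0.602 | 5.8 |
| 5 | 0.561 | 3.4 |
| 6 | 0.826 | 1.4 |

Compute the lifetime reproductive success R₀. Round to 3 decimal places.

Survivorship from birth: l_x = s_1·s_2·…·s_x.
  l_1 = 0.56800
  l_2 = 0.32206
  l_3 = 0.24508
  l_4 = 0.14754
  l_5 = 0.08277
  l_6 = 0.06837
R₀ = Σ l_x m(x):
  age 1: 0.56800 × 8.2 = 4.6576
  age 2: 0.32206 × 11.1 = 3.5749
  age 3: 0.24508 × 11.6 = 2.8429
  age 4: 0.14754 × 5.8 = 0.8557
  age 5: 0.08277 × 3.4 = 0.2814
  age 6: 0.06837 × 1.4 = 0.0957
R₀ = 4.6576 + 3.5749 + 2.8429 + 0.8557 + 0.2814 + 0.0957 = 12.3083

12.308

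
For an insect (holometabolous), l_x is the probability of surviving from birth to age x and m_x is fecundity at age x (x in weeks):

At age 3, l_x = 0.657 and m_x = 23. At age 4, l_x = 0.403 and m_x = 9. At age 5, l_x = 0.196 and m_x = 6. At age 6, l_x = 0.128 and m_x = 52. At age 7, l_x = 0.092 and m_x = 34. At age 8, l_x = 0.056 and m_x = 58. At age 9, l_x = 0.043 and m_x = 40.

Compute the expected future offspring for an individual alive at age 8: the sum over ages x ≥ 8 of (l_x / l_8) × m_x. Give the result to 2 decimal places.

88.71

l_8 = 0.056. Conditional survival from age 8 to x is l_x / l_8.
  x=8: (0.056/0.056) × 58 = 58.0000
  x=9: (0.043/0.056) × 40 = 30.7143
Sum = 58.0000 + 30.7143 = 88.7143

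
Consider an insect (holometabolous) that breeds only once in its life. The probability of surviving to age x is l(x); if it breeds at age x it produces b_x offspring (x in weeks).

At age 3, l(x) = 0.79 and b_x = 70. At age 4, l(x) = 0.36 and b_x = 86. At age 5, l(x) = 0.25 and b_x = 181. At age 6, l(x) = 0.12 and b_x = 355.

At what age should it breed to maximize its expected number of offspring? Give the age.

3

Expected offspring if breeding at age x = l(x) × b_x:
  age 3: 0.79 × 70 = 55.300
  age 4: 0.36 × 86 = 30.960
  age 5: 0.25 × 181 = 45.250
  age 6: 0.12 × 355 = 42.600
Maximum at age 3 (55.300).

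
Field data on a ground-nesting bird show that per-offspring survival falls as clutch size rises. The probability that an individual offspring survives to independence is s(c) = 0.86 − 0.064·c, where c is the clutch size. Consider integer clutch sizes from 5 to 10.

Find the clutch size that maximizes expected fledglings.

Expected fledglings = c × s(c):
  c=5: 5 × 0.540 = 2.700
  c=6: 6 × 0.476 = 2.856
  c=7: 7 × 0.412 = 2.884
  c=8: 8 × 0.348 = 2.784
  c=9: 9 × 0.284 = 2.556
  c=10: 10 × 0.220 = 2.200
Maximum at c = 7 (2.884 fledglings).

7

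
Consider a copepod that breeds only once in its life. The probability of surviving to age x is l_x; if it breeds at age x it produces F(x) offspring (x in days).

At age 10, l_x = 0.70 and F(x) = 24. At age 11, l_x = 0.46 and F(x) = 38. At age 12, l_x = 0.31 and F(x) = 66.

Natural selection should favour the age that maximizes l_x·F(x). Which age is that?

12

Expected offspring if breeding at age x = l_x × F(x):
  age 10: 0.70 × 24 = 16.800
  age 11: 0.46 × 38 = 17.480
  age 12: 0.31 × 66 = 20.460
Maximum at age 12 (20.460).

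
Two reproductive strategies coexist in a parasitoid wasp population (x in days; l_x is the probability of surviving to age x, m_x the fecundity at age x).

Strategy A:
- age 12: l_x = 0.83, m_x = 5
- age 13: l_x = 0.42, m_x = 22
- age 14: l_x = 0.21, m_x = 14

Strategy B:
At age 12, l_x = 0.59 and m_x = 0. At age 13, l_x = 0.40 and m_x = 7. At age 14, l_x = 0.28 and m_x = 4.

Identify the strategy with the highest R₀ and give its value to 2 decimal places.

Strategy A: R₀ = 0.83×5 + 0.42×22 + 0.21×14 = 16.3300
Strategy B: R₀ = 0.59×0 + 0.40×7 + 0.28×4 = 3.9200
Highest R₀: strategy A with 16.3300.

16.33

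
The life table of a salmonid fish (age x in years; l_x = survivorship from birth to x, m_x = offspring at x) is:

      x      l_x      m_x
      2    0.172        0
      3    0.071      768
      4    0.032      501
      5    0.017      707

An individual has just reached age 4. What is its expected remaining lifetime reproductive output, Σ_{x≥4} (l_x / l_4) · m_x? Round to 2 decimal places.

l_4 = 0.032. Conditional survival from age 4 to x is l_x / l_4.
  x=4: (0.032/0.032) × 501 = 501.0000
  x=5: (0.017/0.032) × 707 = 375.5938
Sum = 501.0000 + 375.5938 = 876.5938

876.59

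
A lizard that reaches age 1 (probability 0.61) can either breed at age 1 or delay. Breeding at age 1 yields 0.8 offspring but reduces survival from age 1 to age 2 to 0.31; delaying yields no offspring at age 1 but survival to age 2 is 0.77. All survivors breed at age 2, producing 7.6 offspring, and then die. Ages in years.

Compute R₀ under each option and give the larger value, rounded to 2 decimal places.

3.57

breed at age 1: R₀ = 0.61 × (0.8 + 0.31 × 7.6) = 0.61 × 3.1560 = 1.9252
delay to age 2: R₀ = 0.61 × (0.77 × 7.6) = 0.61 × 5.8520 = 3.5697
Higher: delay to age 2 (3.5697).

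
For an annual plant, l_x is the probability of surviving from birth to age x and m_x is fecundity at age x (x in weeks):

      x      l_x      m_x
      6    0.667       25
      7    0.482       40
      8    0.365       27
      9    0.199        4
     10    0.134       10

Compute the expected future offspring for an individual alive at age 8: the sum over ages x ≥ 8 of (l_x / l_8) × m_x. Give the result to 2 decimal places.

32.85

l_8 = 0.365. Conditional survival from age 8 to x is l_x / l_8.
  x=8: (0.365/0.365) × 27 = 27.0000
  x=9: (0.199/0.365) × 4 = 2.1808
  x=10: (0.134/0.365) × 10 = 3.6712
Sum = 27.0000 + 2.1808 + 3.6712 = 32.8521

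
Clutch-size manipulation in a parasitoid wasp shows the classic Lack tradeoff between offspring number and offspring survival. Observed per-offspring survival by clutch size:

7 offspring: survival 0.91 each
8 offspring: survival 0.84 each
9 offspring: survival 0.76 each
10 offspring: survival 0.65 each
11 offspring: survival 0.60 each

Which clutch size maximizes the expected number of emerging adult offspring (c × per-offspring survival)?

Expected emerging adult offspring = c × s(c):
  c=7: 7 × 0.91 = 6.370
  c=8: 8 × 0.84 = 6.720
  c=9: 9 × 0.76 = 6.840
  c=10: 10 × 0.65 = 6.500
  c=11: 11 × 0.60 = 6.600
Maximum at c = 9 (6.840 emerging adult offspring).

9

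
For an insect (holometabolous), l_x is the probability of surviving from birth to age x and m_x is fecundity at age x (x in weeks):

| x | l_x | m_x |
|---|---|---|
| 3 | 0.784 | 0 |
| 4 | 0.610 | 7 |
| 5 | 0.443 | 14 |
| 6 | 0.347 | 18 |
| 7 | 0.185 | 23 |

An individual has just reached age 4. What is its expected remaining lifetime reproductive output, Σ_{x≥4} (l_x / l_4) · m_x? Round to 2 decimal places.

34.38

l_4 = 0.610. Conditional survival from age 4 to x is l_x / l_4.
  x=4: (0.610/0.610) × 7 = 7.0000
  x=5: (0.443/0.610) × 14 = 10.1672
  x=6: (0.347/0.610) × 18 = 10.2393
  x=7: (0.185/0.610) × 23 = 6.9754
Sum = 7.0000 + 10.1672 + 10.2393 + 6.9754 = 34.3820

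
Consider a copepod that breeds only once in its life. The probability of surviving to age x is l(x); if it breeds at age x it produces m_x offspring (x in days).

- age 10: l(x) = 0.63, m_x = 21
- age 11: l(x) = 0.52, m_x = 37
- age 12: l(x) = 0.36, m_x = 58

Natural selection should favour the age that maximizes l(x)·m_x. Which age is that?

12

Expected offspring if breeding at age x = l(x) × m_x:
  age 10: 0.63 × 21 = 13.230
  age 11: 0.52 × 37 = 19.240
  age 12: 0.36 × 58 = 20.880
Maximum at age 12 (20.880).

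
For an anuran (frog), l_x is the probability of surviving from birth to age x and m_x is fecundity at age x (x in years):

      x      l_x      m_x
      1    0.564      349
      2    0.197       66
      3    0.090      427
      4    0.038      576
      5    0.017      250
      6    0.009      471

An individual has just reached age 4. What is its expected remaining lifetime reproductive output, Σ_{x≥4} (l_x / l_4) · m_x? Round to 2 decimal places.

l_4 = 0.038. Conditional survival from age 4 to x is l_x / l_4.
  x=4: (0.038/0.038) × 576 = 576.0000
  x=5: (0.017/0.038) × 250 = 111.8421
  x=6: (0.009/0.038) × 471 = 111.5526
Sum = 576.0000 + 111.8421 + 111.5526 = 799.3947

799.39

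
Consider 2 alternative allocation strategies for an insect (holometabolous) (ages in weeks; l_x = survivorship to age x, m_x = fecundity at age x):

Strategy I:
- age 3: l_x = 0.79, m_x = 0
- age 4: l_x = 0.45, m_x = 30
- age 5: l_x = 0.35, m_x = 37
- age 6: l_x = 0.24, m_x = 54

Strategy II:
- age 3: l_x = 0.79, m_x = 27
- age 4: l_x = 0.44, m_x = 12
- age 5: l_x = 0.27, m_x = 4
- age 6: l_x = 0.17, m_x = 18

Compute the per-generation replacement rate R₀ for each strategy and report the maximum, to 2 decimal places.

Strategy I: R₀ = 0.79×0 + 0.45×30 + 0.35×37 + 0.24×54 = 39.4100
Strategy II: R₀ = 0.79×27 + 0.44×12 + 0.27×4 + 0.17×18 = 30.7500
Highest R₀: strategy I with 39.4100.

39.41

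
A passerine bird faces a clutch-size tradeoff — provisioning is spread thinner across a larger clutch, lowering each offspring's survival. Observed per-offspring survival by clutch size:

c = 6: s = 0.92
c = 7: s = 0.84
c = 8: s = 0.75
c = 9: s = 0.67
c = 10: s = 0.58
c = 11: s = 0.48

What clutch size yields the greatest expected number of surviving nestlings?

Expected surviving nestlings = c × s(c):
  c=6: 6 × 0.92 = 5.520
  c=7: 7 × 0.84 = 5.880
  c=8: 8 × 0.75 = 6.000
  c=9: 9 × 0.67 = 6.030
  c=10: 10 × 0.58 = 5.800
  c=11: 11 × 0.48 = 5.280
Maximum at c = 9 (6.030 surviving nestlings).

9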